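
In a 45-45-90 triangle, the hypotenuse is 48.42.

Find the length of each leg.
In a 45-45-90 triangle hypotenuse = leg·√2, so leg = hypotenuse/√2.
Leg = 48.42/√2 ≈ 48.42/1.41421 ≈ 34.2381

Each leg = 34.24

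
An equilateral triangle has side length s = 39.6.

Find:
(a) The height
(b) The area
(a) The height splits the triangle into two 30-60-90 halves: h = s·√3/2 = 39.6·1.73205/2 ≈ 68.5892/2 ≈ 34.2946
(b) Area = (√3/4)·s² = (√3/4)·39.6² = (√3/4)·1568.16 ≈ 0.433013·1568.16 ≈ 679.033

Height = 34.29, Area = 679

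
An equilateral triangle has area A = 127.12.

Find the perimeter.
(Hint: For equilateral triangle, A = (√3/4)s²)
A = (√3/4)s²  ⇒  s² = 4A/√3 = 4·127.12/√3 = 508.48/1.73205 ≈ 293.571
s ≈ √293.571 ≈ 17.1339
Perimeter = 3s ≈ 3·17.1339 ≈ 51.4017

Perimeter = 51.4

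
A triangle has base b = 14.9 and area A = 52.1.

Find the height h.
A = ½·b·h  ⇒  h = 2A/b = 2·52.1/14.9 = 104.2/14.9 ≈ 6.99329

h = 6.993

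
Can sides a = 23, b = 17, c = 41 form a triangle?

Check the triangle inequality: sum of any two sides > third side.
a + b vs c: 23 + 17 = 40 ≤ 41  ✗
a + c vs b: 23 + 41 = 64 > 17  ✓
b + c vs a: 17 + 41 = 58 > 23  ✓

No: 23 + 17 = 40 is not > 41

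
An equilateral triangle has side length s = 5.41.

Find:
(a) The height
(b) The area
(a) The height splits the triangle into two 30-60-90 halves: h = s·√3/2 = 5.41·1.73205/2 ≈ 9.37039/2 ≈ 4.6852
(b) Area = (√3/4)·s² = (√3/4)·5.41² = (√3/4)·29.2681 ≈ 0.433013·29.2681 ≈ 12.6735

Height = 4.685, Area = 12.67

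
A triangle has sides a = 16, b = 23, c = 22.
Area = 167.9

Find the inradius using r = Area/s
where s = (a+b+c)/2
s = (16 + 23 + 22)/2 = 61/2 = 30.5
r = Area/s = 167.9/30.5 ≈ 5.50492

r = 5.505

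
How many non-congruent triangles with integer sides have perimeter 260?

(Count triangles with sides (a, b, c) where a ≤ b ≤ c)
Let a ≤ b ≤ c with a + b + c = 260. The only binding inequality is a + b > c, i.e. 260 − c > c, so c < 260/2; and c ≥ 260/3 since c is the largest side.
So 87 ≤ c ≤ 129. For each c, b runs from ⌈(260 − c)/2⌉ up to c (then a = 260 − b − c satisfies 1 ≤ a ≤ b automatically), giving c − ⌈(260 − c)/2⌉ + 1 choices.
Summing over c: 1 + 3 + 4 + 6 + … + 63 + 64  (43 terms, c = 87, …, 129) = 1408
Check (closed form: nearest integer to p²/48 for even p, (p+3)²/48 for odd p): 260²/48 = 67600/48 ≈ 1408.33 → 1408

1408 triangles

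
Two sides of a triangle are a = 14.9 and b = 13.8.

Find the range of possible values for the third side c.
Triangle inequality: |a − b| < c < a + b
|a − b| = |14.9 − 13.8| = 1.1
a + b = 14.9 + 13.8 = 28.7

1.1 < c < 28.7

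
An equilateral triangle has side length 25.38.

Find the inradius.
r = Area/s with s the semi-perimeter.
Area = (√3/4)·25.38² = (√3/4)·644.1444 ≈ 0.433013·644.1444 ≈ 278.923
s = 3·25.38/2 = 38.07
r ≈ 278.923/38.07 ≈ 7.32657
(Equivalently r = side/(2√3) = 25.38/3.4641 ≈ 7.32657.)

r = 7.327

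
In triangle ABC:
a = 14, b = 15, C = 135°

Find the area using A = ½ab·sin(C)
A = ½·a·b·sin(C) = ½·14·15·sin(135°)
sin(135°) ≈ 0.707107
A ≈ ½·210·0.707107 = 105·0.707107 ≈ 74.2462

Area = 74.25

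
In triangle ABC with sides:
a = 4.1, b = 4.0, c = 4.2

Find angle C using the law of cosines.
c² = a² + b² − 2ab·cos(C)  ⇒  cos(C) = (a² + b² − c²)/(2ab)
cos(C) = (4.1² + 4.0² − 4.2²)/(2·4.1·4.0) = (16.81 + 16 − 17.64)/32.8 = 15.17/32.8 ≈ 0.4625
C = arccos(0.4625) ≈ 62.4515°

C = 62.45°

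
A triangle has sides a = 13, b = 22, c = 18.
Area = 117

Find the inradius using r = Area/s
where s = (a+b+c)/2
s = (13 + 22 + 18)/2 = 53/2 = 26.5
r = Area/s = 117/26.5 ≈ 4.41509

r = 4.415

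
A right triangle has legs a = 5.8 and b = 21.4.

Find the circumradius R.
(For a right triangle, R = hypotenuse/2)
Hypotenuse c = √(a² + b²) = √(33.64 + 457.96) = √491.6 ≈ 22.1721
R = c/2 ≈ 22.1721/2 ≈ 11.086

R = 11.09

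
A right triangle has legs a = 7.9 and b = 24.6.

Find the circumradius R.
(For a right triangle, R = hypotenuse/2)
Hypotenuse c = √(a² + b²) = √(62.41 + 605.16) = √667.57 ≈ 25.8374
R = c/2 ≈ 25.8374/2 ≈ 12.9187

R = 12.92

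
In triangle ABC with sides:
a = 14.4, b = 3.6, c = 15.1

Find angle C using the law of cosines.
c² = a² + b² − 2ab·cos(C)  ⇒  cos(C) = (a² + b² − c²)/(2ab)
cos(C) = (14.4² + 3.6² − 15.1²)/(2·14.4·3.6) = (207.36 + 12.96 − 228.01)/103.68 = -7.69/103.68 ≈ -0.0741705
C = arccos(-0.0741705) ≈ 94.2536°

C = 94.25°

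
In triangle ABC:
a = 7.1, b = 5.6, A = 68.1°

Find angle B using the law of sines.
a/sin(A) = b/sin(B)  ⇒  sin(B) = b·sin(A)/a = 5.6·sin(68.1°)/7.1
sin(68.1°) ≈ 0.927836
sin(B) ≈ 5.6·0.927836/7.1 ≈ 5.19588/7.1 ≈ 0.731815
B = arcsin(0.731815) ≈ 47.0387°
(Since b ≤ a we need B ≤ A, so the obtuse alternative 180° − 47.0387° ≈ 132.961° is rejected.)

B = 47.04°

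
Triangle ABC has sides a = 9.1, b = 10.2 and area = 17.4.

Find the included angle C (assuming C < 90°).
Area = ½·a·b·sin(C)  ⇒  sin(C) = 2·Area/(a·b) = 2·17.4/(9.1·10.2) = 34.8/92.82 ≈ 0.374919
C = arcsin(0.374919) ≈ 22.0193° (taking the acute solution since C < 90°)

C = 22.02°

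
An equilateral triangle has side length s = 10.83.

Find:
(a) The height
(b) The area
(a) The height splits the triangle into two 30-60-90 halves: h = s·√3/2 = 10.83·1.73205/2 ≈ 18.7581/2 ≈ 9.37906
(b) Area = (√3/4)·s² = (√3/4)·10.83² = (√3/4)·117.2889 ≈ 0.433013·117.2889 ≈ 50.7876

Height = 9.379, Area = 50.79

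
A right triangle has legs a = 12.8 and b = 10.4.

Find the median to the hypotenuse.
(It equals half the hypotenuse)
Hypotenuse c = √(a² + b²) = √(163.84 + 108.16) = √272 ≈ 16.4924
Median to hypotenuse = c/2 ≈ 16.4924/2 ≈ 8.24621

Median = 8.246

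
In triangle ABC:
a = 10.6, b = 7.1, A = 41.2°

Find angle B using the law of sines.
a/sin(A) = b/sin(B)  ⇒  sin(B) = b·sin(A)/a = 7.1·sin(41.2°)/10.6
sin(41.2°) ≈ 0.658689
sin(B) ≈ 7.1·0.658689/10.6 ≈ 4.6767/10.6 ≈ 0.441198
B = arcsin(0.441198) ≈ 26.1803°
(Since b ≤ a we need B ≤ A, so the obtuse alternative 180° − 26.1803° ≈ 153.82° is rejected.)

B = 26.18°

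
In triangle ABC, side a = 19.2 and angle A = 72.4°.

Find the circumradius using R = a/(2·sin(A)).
R = a/(2·sin(A)) = 19.2/(2·sin(72.4°))
sin(72.4°) ≈ 0.953191
R ≈ 19.2/(2·0.953191) = 19.2/1.90638 ≈ 10.0714

R = 10.07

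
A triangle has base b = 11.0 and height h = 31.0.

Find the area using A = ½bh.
A = ½·b·h = ½·11.0·31.0 = ½·341 = 170.5

Area = 170.5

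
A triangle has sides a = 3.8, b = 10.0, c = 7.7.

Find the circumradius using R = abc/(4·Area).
First find the area with Heron's formula.
s = (3.8 + 10.0 + 7.7)/2 = 10.75
Area = √(s(s−a)(s−b)(s−c)) = √(10.75·6.95·0.75·3.05) ≈ √170.905 ≈ 13.0731
abc = 3.8·10.0·7.7 = 292.6
R = abc/(4·Area) ≈ 292.6/(4·13.0731) = 292.6/52.2922 ≈ 5.59548

R = 5.595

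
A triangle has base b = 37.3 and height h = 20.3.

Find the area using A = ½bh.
A = ½·b·h = ½·37.3·20.3 = ½·757.19 = 378.595

Area = 378.595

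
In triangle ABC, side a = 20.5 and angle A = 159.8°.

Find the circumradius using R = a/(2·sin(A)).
R = a/(2·sin(A)) = 20.5/(2·sin(159.8°))
sin(159.8°) ≈ 0.345298
R ≈ 20.5/(2·0.345298) = 20.5/0.690596 ≈ 29.6845

R = 29.68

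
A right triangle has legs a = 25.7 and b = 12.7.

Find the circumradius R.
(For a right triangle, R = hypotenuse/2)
Hypotenuse c = √(a² + b²) = √(660.49 + 161.29) = √821.78 ≈ 28.6667
R = c/2 ≈ 28.6667/2 ≈ 14.3334

R = 14.33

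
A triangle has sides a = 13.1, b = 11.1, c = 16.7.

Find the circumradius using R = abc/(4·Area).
First find the area with Heron's formula.
s = (13.1 + 11.1 + 16.7)/2 = 20.45
Area = √(s(s−a)(s−b)(s−c)) = √(20.45·7.35·9.35·3.75) ≈ √5270.16 ≈ 72.5958
abc = 13.1·11.1·16.7 = 2428.347
R = abc/(4·Area) ≈ 2428.347/(4·72.5958) = 2428.347/290.383 ≈ 8.36256

R = 8.363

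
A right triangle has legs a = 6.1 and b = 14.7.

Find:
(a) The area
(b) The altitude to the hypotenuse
(a) The legs are perpendicular, so Area = ½·a·b = ½·6.1·14.7 = ½·89.67 = 44.835
(b) Hypotenuse c = √(a² + b²) = √(37.21 + 216.09) = √253.3 ≈ 15.9154
    Area = ½·c·h_c  ⇒  h_c = 2·Area/c = 89.67/15.9154 ≈ 5.63417

Area = 44.835, h_c = 5.634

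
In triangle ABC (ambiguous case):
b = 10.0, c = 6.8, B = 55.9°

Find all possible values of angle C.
b/sin(B) = c/sin(C)  ⇒  sin(C) = c·sin(B)/b = 6.8·sin(55.9°)/10.0
sin(55.9°) ≈ 0.82806
sin(C) ≈ 6.8·0.82806/10.0 ≈ 5.63081/10.0 ≈ 0.563081
Candidate 1: C₁ = arcsin(0.563081) ≈ 34.2691°  →  A = 180° − 55.9° − 34.2691° ≈ 89.8309° > 0, valid
Candidate 2: C₂ = 180° − C₁ ≈ 145.731°  →  A = 180° − 55.9° − 145.731° ≈ -21.6309° ≤ 0, not a valid triangle

C = 34.27° (one solution)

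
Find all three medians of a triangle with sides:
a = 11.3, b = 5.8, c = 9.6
Median formula: m_a = ½√(2b² + 2c² − a²) (and cyclically). a² = 127.69, b² = 33.64, c² = 92.16.
m_a = ½√(2·33.64 + 2·92.16 − 127.69) = ½√123.91 ≈ ½·11.1315 ≈ 5.56574
m_b = ½√(2·127.69 + 2·92.16 − 33.64) = ½√406.06 ≈ ½·20.1509 ≈ 10.0755
m_c = ½√(2·127.69 + 2·33.64 − 92.16) = ½√230.5 ≈ ½·15.1822 ≈ 7.59111

m_a = 5.566, m_b = 10.08, m_c = 7.591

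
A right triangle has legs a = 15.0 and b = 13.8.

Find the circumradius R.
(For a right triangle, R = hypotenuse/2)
Hypotenuse c = √(a² + b²) = √(225 + 190.44) = √415.44 ≈ 20.3823
R = c/2 ≈ 20.3823/2 ≈ 10.1912

R = 10.19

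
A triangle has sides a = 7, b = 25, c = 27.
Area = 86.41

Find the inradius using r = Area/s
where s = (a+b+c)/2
s = (7 + 25 + 27)/2 = 59/2 = 29.5
r = Area/s = 86.41/29.5 ≈ 2.92915

r = 2.929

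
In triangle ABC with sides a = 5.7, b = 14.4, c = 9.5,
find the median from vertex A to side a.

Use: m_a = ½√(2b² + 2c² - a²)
m_a = ½√(2·14.4² + 2·9.5² − 5.7²) = ½√(2·207.36 + 2·90.25 − 32.49) = ½√(414.72 + 180.5 − 32.49) = ½√562.73
√562.73 ≈ 23.7219, so m_a ≈ 11.861

m_a = 11.86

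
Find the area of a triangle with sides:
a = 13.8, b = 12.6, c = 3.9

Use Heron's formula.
s = (13.8 + 12.6 + 3.9)/2 = 30.3/2 = 15.15
s − a = 1.35, s − b = 2.55, s − c = 11.25
s(s−a)(s−b)(s−c) = 15.15·1.35·2.55·11.25 ≈ 586.731
Area = √586.731 ≈ 24.2225

Area = 24.22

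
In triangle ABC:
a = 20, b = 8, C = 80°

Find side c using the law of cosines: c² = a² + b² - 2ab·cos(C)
c² = 20² + 8² − 2·20·8·cos(80°)
cos(80°) ≈ 0.173648
c² ≈ 400 + 64 − 320·(0.173648) ≈ 464 − 55.5674 ≈ 408.433
c ≈ √408.433 ≈ 20.2097

c = 20.21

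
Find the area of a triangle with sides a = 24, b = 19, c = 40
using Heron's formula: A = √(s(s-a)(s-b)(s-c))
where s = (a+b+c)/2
s = (24 + 19 + 40)/2 = 83/2 = 41.5
s − a = 17.5, s − b = 22.5, s − c = 1.5
s(s−a)(s−b)(s−c) = 41.5·17.5·22.5·1.5 = 24510.9375
Area = √24510.9375 ≈ 156.56

s = 41.5, Area = 156.6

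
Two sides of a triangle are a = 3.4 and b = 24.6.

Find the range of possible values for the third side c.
Triangle inequality: |a − b| < c < a + b
|a − b| = |3.4 − 24.6| = 21.2
a + b = 3.4 + 24.6 = 28

21.2 < c < 28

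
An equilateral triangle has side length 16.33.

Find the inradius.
r = Area/s with s the semi-perimeter.
Area = (√3/4)·16.33² = (√3/4)·266.6689 ≈ 0.433013·266.6689 ≈ 115.471
s = 3·16.33/2 = 24.495
r ≈ 115.471/24.495 ≈ 4.71406
(Equivalently r = side/(2√3) = 16.33/3.4641 ≈ 4.71406.)

r = 4.714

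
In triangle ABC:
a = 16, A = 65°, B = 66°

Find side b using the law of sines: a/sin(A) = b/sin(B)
a/sin(A) = b/sin(B)  ⇒  b = a·sin(B)/sin(A) = 16·sin(66°)/sin(65°)
sin(66°) ≈ 0.913545, sin(65°) ≈ 0.906308
b ≈ 16·0.913545/0.906308 ≈ 14.6167/0.906308 ≈ 16.1278

b = 16.13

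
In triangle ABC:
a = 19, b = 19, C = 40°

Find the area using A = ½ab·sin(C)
A = ½·a·b·sin(C) = ½·19·19·sin(40°)
sin(40°) ≈ 0.642788
A ≈ ½·361·0.642788 = 180.5·0.642788 ≈ 116.023

Area = 116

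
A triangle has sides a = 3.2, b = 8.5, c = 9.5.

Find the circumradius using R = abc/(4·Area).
First find the area with Heron's formula.
s = (3.2 + 8.5 + 9.5)/2 = 10.6
Area = √(s(s−a)(s−b)(s−c)) = √(10.6·7.4·2.1·1.1) ≈ √181.196 ≈ 13.4609
abc = 3.2·8.5·9.5 = 258.4
R = abc/(4·Area) ≈ 258.4/(4·13.4609) = 258.4/53.8437 ≈ 4.79908

R = 4.799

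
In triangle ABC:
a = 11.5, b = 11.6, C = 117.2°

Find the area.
Two sides and the included angle (SAS): A = ½·a·b·sin(C) = ½·11.5·11.6·sin(117.2°)
sin(117.2°) ≈ 0.889416
A ≈ ½·133.4·0.889416 = 66.7·0.889416 ≈ 59.3241

Area = 59.32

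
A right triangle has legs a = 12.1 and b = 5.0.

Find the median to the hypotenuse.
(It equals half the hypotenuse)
Hypotenuse c = √(a² + b²) = √(146.41 + 25) = √171.41 ≈ 13.0924
Median to hypotenuse = c/2 ≈ 13.0924/2 ≈ 6.54618

Median = 6.546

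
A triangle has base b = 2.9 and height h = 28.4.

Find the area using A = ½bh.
A = ½·b·h = ½·2.9·28.4 = ½·82.36 = 41.18

Area = 41.18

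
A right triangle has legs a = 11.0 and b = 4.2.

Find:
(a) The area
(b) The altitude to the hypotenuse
(a) The legs are perpendicular, so Area = ½·a·b = ½·11.0·4.2 = ½·46.2 = 23.1
(b) Hypotenuse c = √(a² + b²) = √(121 + 17.64) = √138.64 ≈ 11.7745
    Area = ½·c·h_c  ⇒  h_c = 2·Area/c = 46.2/11.7745 ≈ 3.92372

Area = 23.1, h_c = 3.924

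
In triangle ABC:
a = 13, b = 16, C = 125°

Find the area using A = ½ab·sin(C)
A = ½·a·b·sin(C) = ½·13·16·sin(125°)
sin(125°) ≈ 0.819152
A ≈ ½·208·0.819152 = 104·0.819152 ≈ 85.1918

Area = 85.19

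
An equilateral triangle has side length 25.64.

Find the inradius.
r = Area/s with s the semi-perimeter.
Area = (√3/4)·25.64² = (√3/4)·657.4096 ≈ 0.433013·657.4096 ≈ 284.667
s = 3·25.64/2 = 38.46
r ≈ 284.667/38.46 ≈ 7.40163
(Equivalently r = side/(2√3) = 25.64/3.4641 ≈ 7.40163.)

r = 7.402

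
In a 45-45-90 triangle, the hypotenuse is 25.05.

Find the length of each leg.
In a 45-45-90 triangle hypotenuse = leg·√2, so leg = hypotenuse/√2.
Leg = 25.05/√2 ≈ 25.05/1.41421 ≈ 17.713

Each leg = 17.71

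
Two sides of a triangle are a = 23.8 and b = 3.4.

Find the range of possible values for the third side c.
Triangle inequality: |a − b| < c < a + b
|a − b| = |23.8 − 3.4| = 20.4
a + b = 23.8 + 3.4 = 27.2

20.4 < c < 27.2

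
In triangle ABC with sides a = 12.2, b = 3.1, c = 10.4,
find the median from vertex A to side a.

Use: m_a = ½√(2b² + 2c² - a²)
m_a = ½√(2·3.1² + 2·10.4² − 12.2²) = ½√(2·9.61 + 2·108.16 − 148.84) = ½√(19.22 + 216.32 − 148.84) = ½√86.7
√86.7 ≈ 9.31128, so m_a ≈ 4.65564

m_a = 4.656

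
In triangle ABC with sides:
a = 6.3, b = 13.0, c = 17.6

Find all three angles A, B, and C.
Law of cosines for each angle (a² = 39.69, b² = 169, c² = 309.76):
cos(A) = (b² + c² − a²)/(2bc) = (169 + 309.76 − 39.69)/(2·13.0·17.6) = 439.07/457.6 ≈ 0.959506  ⇒  A ≈ 16.361°
cos(B) = (a² + c² − b²)/(2ac) = (39.69 + 309.76 − 169)/(2·6.3·17.6) = 180.45/221.76 ≈ 0.813718  ⇒  B ≈ 35.5392°
cos(C) = (a² + b² − c²)/(2ab) = (39.69 + 169 − 309.76)/(2·6.3·13.0) = -101.07/163.8 ≈ -0.617033  ⇒  C ≈ 128.1°
Check: A + B + C ≈ 180°

A = 16.36°, B = 35.54°, C = 128.1°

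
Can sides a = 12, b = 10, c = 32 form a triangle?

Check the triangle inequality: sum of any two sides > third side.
a + b vs c: 12 + 10 = 22 ≤ 32  ✗
a + c vs b: 12 + 32 = 44 > 10  ✓
b + c vs a: 10 + 32 = 42 > 12  ✓

No: 12 + 10 = 22 is not > 32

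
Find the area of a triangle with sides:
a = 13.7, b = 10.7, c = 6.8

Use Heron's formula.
s = (13.7 + 10.7 + 6.8)/2 = 31.2/2 = 15.6
s − a = 1.9, s − b = 4.9, s − c = 8.8
s(s−a)(s−b)(s−c) = 15.6·1.9·4.9·8.8 ≈ 1278.08
Area = √1278.08 ≈ 35.7502

Area = 35.75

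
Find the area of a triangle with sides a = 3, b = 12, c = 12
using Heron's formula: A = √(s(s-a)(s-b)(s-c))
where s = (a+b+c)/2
s = (3 + 12 + 12)/2 = 27/2 = 13.5
s − a = 10.5, s − b = 1.5, s − c = 1.5
s(s−a)(s−b)(s−c) = 13.5·10.5·1.5·1.5 = 318.9375
Area = √318.9375 ≈ 17.8588

s = 13.5, Area = 17.86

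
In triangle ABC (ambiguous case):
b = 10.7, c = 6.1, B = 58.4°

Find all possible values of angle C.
b/sin(B) = c/sin(C)  ⇒  sin(C) = c·sin(B)/b = 6.1·sin(58.4°)/10.7
sin(58.4°) ≈ 0.851727
sin(C) ≈ 6.1·0.851727/10.7 ≈ 5.19553/10.7 ≈ 0.485564
Candidate 1: C₁ = arcsin(0.485564) ≈ 29.0494°  →  A = 180° − 58.4° − 29.0494° ≈ 92.5506° > 0, valid
Candidate 2: C₂ = 180° − C₁ ≈ 150.951°  →  A = 180° − 58.4° − 150.951° ≈ -29.3506° ≤ 0, not a valid triangle

C = 29.05° (one solution)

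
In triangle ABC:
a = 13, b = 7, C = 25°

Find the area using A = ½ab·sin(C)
A = ½·a·b·sin(C) = ½·13·7·sin(25°)
sin(25°) ≈ 0.422618
A ≈ ½·91·0.422618 = 45.5·0.422618 ≈ 19.2291

Area = 19.23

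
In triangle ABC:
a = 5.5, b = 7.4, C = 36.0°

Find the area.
Two sides and the included angle (SAS): A = ½·a·b·sin(C) = ½·5.5·7.4·sin(36.0°)
sin(36.0°) ≈ 0.587785
A ≈ ½·40.7·0.587785 = 20.35·0.587785 ≈ 11.9614

Area = 11.96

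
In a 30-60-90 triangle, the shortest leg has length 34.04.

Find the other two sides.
In a 30-60-90 triangle the sides are in ratio 1 : √3 : 2 (short leg : long leg : hypotenuse).
Long leg = 34.04·√3 ≈ 34.04·1.73205 ≈ 58.959
Hypotenuse = 2·34.04 = 68.08

Long leg = 34.04√3 = 58.96, Hypotenuse = 68.08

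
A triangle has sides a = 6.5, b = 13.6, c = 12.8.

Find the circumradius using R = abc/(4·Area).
First find the area with Heron's formula.
s = (6.5 + 13.6 + 12.8)/2 = 16.45
Area = √(s(s−a)(s−b)(s−c)) = √(16.45·9.95·2.85·3.65) ≈ √1702.66 ≈ 41.2632
abc = 6.5·13.6·12.8 = 1131.52
R = abc/(4·Area) ≈ 1131.52/(4·41.2632) = 1131.52/165.053 ≈ 6.8555

R = 6.855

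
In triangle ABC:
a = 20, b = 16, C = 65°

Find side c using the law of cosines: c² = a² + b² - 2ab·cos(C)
c² = 20² + 16² − 2·20·16·cos(65°)
cos(65°) ≈ 0.422618
c² ≈ 400 + 256 − 640·(0.422618) ≈ 656 − 270.476 ≈ 385.524
c ≈ √385.524 ≈ 19.6348

c = 19.63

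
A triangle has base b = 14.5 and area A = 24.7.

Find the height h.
A = ½·b·h  ⇒  h = 2A/b = 2·24.7/14.5 = 49.4/14.5 ≈ 3.4069

h = 3.407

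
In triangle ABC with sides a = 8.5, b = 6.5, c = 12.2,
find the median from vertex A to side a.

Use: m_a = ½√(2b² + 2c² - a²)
m_a = ½√(2·6.5² + 2·12.2² − 8.5²) = ½√(2·42.25 + 2·148.84 − 72.25) = ½√(84.5 + 297.68 − 72.25) = ½√309.93
√309.93 ≈ 17.6048, so m_a ≈ 8.80241

m_a = 8.802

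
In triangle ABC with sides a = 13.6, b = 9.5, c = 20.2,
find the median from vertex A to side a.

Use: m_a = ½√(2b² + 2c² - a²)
m_a = ½√(2·9.5² + 2·20.2² − 13.6²) = ½√(2·90.25 + 2·408.04 − 184.96) = ½√(180.5 + 816.08 − 184.96) = ½√811.62
√811.62 ≈ 28.4889, so m_a ≈ 14.2445

m_a = 14.24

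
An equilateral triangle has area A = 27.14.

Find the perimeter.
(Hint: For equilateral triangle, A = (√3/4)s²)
A = (√3/4)s²  ⇒  s² = 4A/√3 = 4·27.14/√3 = 108.56/1.73205 ≈ 62.6771
s ≈ √62.6771 ≈ 7.91689
Perimeter = 3s ≈ 3·7.91689 ≈ 23.7507

Perimeter = 23.75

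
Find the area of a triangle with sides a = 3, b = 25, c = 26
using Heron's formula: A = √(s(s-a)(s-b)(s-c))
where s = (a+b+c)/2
s = (3 + 25 + 26)/2 = 54/2 = 27
s − a = 24, s − b = 2, s − c = 1
s(s−a)(s−b)(s−c) = 27·24·2·1 = 1296
Area = √1296 ≈ 36

s = 27.0, Area = 36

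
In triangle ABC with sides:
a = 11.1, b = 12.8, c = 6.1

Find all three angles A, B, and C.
Law of cosines for each angle (a² = 123.21, b² = 163.84, c² = 37.21):
cos(A) = (b² + c² − a²)/(2bc) = (163.84 + 37.21 − 123.21)/(2·12.8·6.1) = 77.84/156.16 ≈ 0.498463  ⇒  A ≈ 60.1016°
cos(B) = (a² + c² − b²)/(2ac) = (123.21 + 37.21 − 163.84)/(2·11.1·6.1) = -3.42/135.42 ≈ -0.0252548  ⇒  B ≈ 91.4471°
cos(C) = (a² + b² − c²)/(2ab) = (123.21 + 163.84 − 37.21)/(2·11.1·12.8) = 249.84/284.16 ≈ 0.879223  ⇒  C ≈ 28.4512°
Check: A + B + C ≈ 180°

A = 60.1°, B = 91.45°, C = 28.45°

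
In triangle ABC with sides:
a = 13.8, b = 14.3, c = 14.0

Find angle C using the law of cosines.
c² = a² + b² − 2ab·cos(C)  ⇒  cos(C) = (a² + b² − c²)/(2ab)
cos(C) = (13.8² + 14.3² − 14.0²)/(2·13.8·14.3) = (190.44 + 204.49 − 196)/394.68 = 198.93/394.68 ≈ 0.504029
C = arccos(0.504029) ≈ 59.7331°

C = 59.73°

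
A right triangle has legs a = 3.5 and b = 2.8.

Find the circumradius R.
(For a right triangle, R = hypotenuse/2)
Hypotenuse c = √(a² + b²) = √(12.25 + 7.84) = √20.09 ≈ 4.48219
R = c/2 ≈ 4.48219/2 ≈ 2.24109

R = 2.241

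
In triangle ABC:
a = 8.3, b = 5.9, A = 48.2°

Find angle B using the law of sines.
a/sin(A) = b/sin(B)  ⇒  sin(B) = b·sin(A)/a = 5.9·sin(48.2°)/8.3
sin(48.2°) ≈ 0.745476
sin(B) ≈ 5.9·0.745476/8.3 ≈ 4.39831/8.3 ≈ 0.529917
B = arcsin(0.529917) ≈ 31.9998°
(Since b ≤ a we need B ≤ A, so the obtuse alternative 180° − 31.9998° ≈ 148° is rejected.)

B = 32°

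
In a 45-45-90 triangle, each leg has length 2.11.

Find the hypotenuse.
In a 45-45-90 triangle the sides are in ratio 1 : 1 : √2, so hypotenuse = leg·√2.
Hypotenuse = 2.11·√2 ≈ 2.11·1.41421 ≈ 2.98399

Hypotenuse = 2.11√2 = 2.984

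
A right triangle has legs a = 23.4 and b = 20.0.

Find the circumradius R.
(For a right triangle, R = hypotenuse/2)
Hypotenuse c = √(a² + b²) = √(547.56 + 400) = √947.56 ≈ 30.7825
R = c/2 ≈ 30.7825/2 ≈ 15.3912

R = 15.39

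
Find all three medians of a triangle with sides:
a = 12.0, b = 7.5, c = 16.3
Median formula: m_a = ½√(2b² + 2c² − a²) (and cyclically). a² = 144, b² = 56.25, c² = 265.69.
m_a = ½√(2·56.25 + 2·265.69 − 144) = ½√499.88 ≈ ½·22.358 ≈ 11.179
m_b = ½√(2·144 + 2·265.69 − 56.25) = ½√763.13 ≈ ½·27.6248 ≈ 13.8124
m_c = ½√(2·144 + 2·56.25 − 265.69) = ½√134.81 ≈ ½·11.6108 ≈ 5.80539

m_a = 11.18, m_b = 13.81, m_c = 5.805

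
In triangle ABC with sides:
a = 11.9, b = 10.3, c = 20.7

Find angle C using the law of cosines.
c² = a² + b² − 2ab·cos(C)  ⇒  cos(C) = (a² + b² − c²)/(2ab)
cos(C) = (11.9² + 10.3² − 20.7²)/(2·11.9·10.3) = (141.61 + 106.09 − 428.49)/245.14 = -180.79/245.14 ≈ -0.737497
C = arccos(-0.737497) ≈ 137.519°

C = 137.5°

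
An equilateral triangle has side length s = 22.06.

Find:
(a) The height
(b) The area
(a) The height splits the triangle into two 30-60-90 halves: h = s·√3/2 = 22.06·1.73205/2 ≈ 38.209/2 ≈ 19.1045
(b) Area = (√3/4)·s² = (√3/4)·22.06² = (√3/4)·486.6436 ≈ 0.433013·486.6436 ≈ 210.723

Height = 19.1, Area = 210.7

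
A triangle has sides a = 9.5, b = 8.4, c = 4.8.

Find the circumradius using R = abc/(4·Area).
First find the area with Heron's formula.
s = (9.5 + 8.4 + 4.8)/2 = 11.35
Area = √(s(s−a)(s−b)(s−c)) = √(11.35·1.85·2.95·6.55) ≈ √405.724 ≈ 20.1426
abc = 9.5·8.4·4.8 = 383.04
R = abc/(4·Area) ≈ 383.04/(4·20.1426) = 383.04/80.5704 ≈ 4.7541

R = 4.754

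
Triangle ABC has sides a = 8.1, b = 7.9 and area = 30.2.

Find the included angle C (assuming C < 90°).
Area = ½·a·b·sin(C)  ⇒  sin(C) = 2·Area/(a·b) = 2·30.2/(8.1·7.9) = 60.4/63.99 ≈ 0.943897
C = arcsin(0.943897) ≈ 70.7167° (taking the acute solution since C < 90°)

C = 70.72°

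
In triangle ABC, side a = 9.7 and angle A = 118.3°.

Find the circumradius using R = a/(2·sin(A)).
R = a/(2·sin(A)) = 9.7/(2·sin(118.3°))
sin(118.3°) ≈ 0.880477
R ≈ 9.7/(2·0.880477) = 9.7/1.76095 ≈ 5.50838

R = 5.508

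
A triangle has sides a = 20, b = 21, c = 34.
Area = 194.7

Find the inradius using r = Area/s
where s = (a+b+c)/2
s = (20 + 21 + 34)/2 = 75/2 = 37.5
r = Area/s = 194.7/37.5 ≈ 5.192

r = 5.192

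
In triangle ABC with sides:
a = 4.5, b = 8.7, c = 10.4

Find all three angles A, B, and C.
Law of cosines for each angle (a² = 20.25, b² = 75.69, c² = 108.16):
cos(A) = (b² + c² − a²)/(2bc) = (75.69 + 108.16 − 20.25)/(2·8.7·10.4) = 163.6/180.96 ≈ 0.904067  ⇒  A ≈ 25.3021°
cos(B) = (a² + c² − b²)/(2ac) = (20.25 + 108.16 − 75.69)/(2·4.5·10.4) = 52.72/93.6 ≈ 0.563248  ⇒  B ≈ 55.7193°
cos(C) = (a² + b² − c²)/(2ab) = (20.25 + 75.69 − 108.16)/(2·4.5·8.7) = -12.22/78.3 ≈ -0.156066  ⇒  C ≈ 98.9786°
Check: A + B + C ≈ 180°

A = 25.3°, B = 55.72°, C = 98.98°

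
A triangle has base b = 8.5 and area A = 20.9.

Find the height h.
A = ½·b·h  ⇒  h = 2A/b = 2·20.9/8.5 = 41.8/8.5 ≈ 4.91765

h = 4.918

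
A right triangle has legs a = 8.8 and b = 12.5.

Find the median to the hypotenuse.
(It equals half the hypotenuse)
Hypotenuse c = √(a² + b²) = √(77.44 + 156.25) = √233.69 ≈ 15.2869
Median to hypotenuse = c/2 ≈ 15.2869/2 ≈ 7.64346

Median = 7.643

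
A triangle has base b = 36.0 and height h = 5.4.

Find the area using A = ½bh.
A = ½·b·h = ½·36.0·5.4 = ½·194.4 = 97.2

Area = 97.2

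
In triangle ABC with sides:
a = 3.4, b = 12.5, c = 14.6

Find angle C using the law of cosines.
c² = a² + b² − 2ab·cos(C)  ⇒  cos(C) = (a² + b² − c²)/(2ab)
cos(C) = (3.4² + 12.5² − 14.6²)/(2·3.4·12.5) = (11.56 + 156.25 − 213.16)/85 = -45.35/85 ≈ -0.533529
C = arccos(-0.533529) ≈ 122.244°

C = 122.2°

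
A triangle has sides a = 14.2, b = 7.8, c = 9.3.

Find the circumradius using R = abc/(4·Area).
First find the area with Heron's formula.
s = (14.2 + 7.8 + 9.3)/2 = 15.65
Area = √(s(s−a)(s−b)(s−c)) = √(15.65·1.45·7.85·6.35) ≈ √1131.16 ≈ 33.6328
abc = 14.2·7.8·9.3 = 1030.068
R = abc/(4·Area) ≈ 1030.068/(4·33.6328) = 1030.068/134.531 ≈ 7.65672

R = 7.657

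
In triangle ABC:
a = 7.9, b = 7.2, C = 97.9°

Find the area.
Two sides and the included angle (SAS): A = ½·a·b·sin(C) = ½·7.9·7.2·sin(97.9°)
sin(97.9°) ≈ 0.990509
A ≈ ½·56.88·0.990509 = 28.44·0.990509 ≈ 28.1701

Area = 28.17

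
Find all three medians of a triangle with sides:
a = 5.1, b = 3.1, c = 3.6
Median formula: m_a = ½√(2b² + 2c² − a²) (and cyclically). a² = 26.01, b² = 9.61, c² = 12.96.
m_a = ½√(2·9.61 + 2·12.96 − 26.01) = ½√19.13 ≈ ½·4.37379 ≈ 2.18689
m_b = ½√(2·26.01 + 2·12.96 − 9.61) = ½√68.33 ≈ ½·8.2662 ≈ 4.1331
m_c = ½√(2·26.01 + 2·9.61 − 12.96) = ½√58.28 ≈ ½·7.63413 ≈ 3.81707

m_a = 2.187, m_b = 4.133, m_c = 3.817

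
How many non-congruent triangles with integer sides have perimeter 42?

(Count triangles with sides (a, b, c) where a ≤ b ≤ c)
Let a ≤ b ≤ c with a + b + c = 42. The only binding inequality is a + b > c, i.e. 42 − c > c, so c < 42/2; and c ≥ 42/3 since c is the largest side.
So 14 ≤ c ≤ 20. For each c, b runs from ⌈(42 − c)/2⌉ up to c (then a = 42 − b − c satisfies 1 ≤ a ≤ b automatically), giving c − ⌈(42 − c)/2⌉ + 1 choices.
Summing over c: 1 + 2 + 4 + 5 + 7 + 8 + 10 = 37
Check (closed form: nearest integer to p²/48 for even p, (p+3)²/48 for odd p): 42²/48 = 1764/48 ≈ 36.75 → 37

37 triangles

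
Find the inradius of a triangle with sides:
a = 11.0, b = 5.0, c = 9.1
r = Area/s where s is the semi-perimeter.
s = (11.0 + 5.0 + 9.1)/2 = 25.1/2 = 12.55
Area = √(s(s−a)(s−b)(s−c)) = √(12.55·1.55·7.55·3.45) ≈ √506.689 ≈ 22.5098
r ≈ 22.5098/12.55 ≈ 1.79361

r = 1.794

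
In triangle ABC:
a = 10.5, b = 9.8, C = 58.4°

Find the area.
Two sides and the included angle (SAS): A = ½·a·b·sin(C) = ½·10.5·9.8·sin(58.4°)
sin(58.4°) ≈ 0.851727
A ≈ ½·102.9·0.851727 = 51.45·0.851727 ≈ 43.8214

Area = 43.82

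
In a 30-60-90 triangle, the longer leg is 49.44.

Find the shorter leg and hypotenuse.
In a 30-60-90 triangle the sides are in ratio 1 : √3 : 2, so short leg = long leg/√3 and hypotenuse = 2·(short leg).
Short leg = 49.44/√3 ≈ 49.44/1.73205 ≈ 28.5442
Hypotenuse = 2·28.5442 ≈ 57.0884

Short leg = 28.54, Hypotenuse = 57.09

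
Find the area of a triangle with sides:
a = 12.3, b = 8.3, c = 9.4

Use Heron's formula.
s = (12.3 + 8.3 + 9.4)/2 = 30/2 = 15
s − a = 2.7, s − b = 6.7, s − c = 5.6
s(s−a)(s−b)(s−c) = 15·2.7·6.7·5.6 ≈ 1519.56
Area = √1519.56 ≈ 38.9815

Area = 38.98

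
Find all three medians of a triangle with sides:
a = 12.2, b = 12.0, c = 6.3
Median formula: m_a = ½√(2b² + 2c² − a²) (and cyclically). a² = 148.84, b² = 144, c² = 39.69.
m_a = ½√(2·144 + 2·39.69 − 148.84) = ½√218.54 ≈ ½·14.7831 ≈ 7.39155
m_b = ½√(2·148.84 + 2·39.69 − 144) = ½√233.06 ≈ ½·15.2663 ≈ 7.63315
m_c = ½√(2·148.84 + 2·144 − 39.69) = ½√545.99 ≈ ½·23.3664 ≈ 11.6832

m_a = 7.392, m_b = 7.633, m_c = 11.68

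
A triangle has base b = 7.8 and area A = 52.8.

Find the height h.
A = ½·b·h  ⇒  h = 2A/b = 2·52.8/7.8 = 105.6/7.8 ≈ 13.5385

h = 13.54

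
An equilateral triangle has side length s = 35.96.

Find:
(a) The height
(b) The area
(a) The height splits the triangle into two 30-60-90 halves: h = s·√3/2 = 35.96·1.73205/2 ≈ 62.2845/2 ≈ 31.1423
(b) Area = (√3/4)·s² = (√3/4)·35.96² = (√3/4)·1293.1216 ≈ 0.433013·1293.1216 ≈ 559.938

Height = 31.14, Area = 559.9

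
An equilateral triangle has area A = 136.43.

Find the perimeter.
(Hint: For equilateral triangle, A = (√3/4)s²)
A = (√3/4)s²  ⇒  s² = 4A/√3 = 4·136.43/√3 = 545.72/1.73205 ≈ 315.072
s ≈ √315.072 ≈ 17.7503
Perimeter = 3s ≈ 3·17.7503 ≈ 53.2508

Perimeter = 53.25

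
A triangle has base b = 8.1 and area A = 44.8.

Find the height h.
A = ½·b·h  ⇒  h = 2A/b = 2·44.8/8.1 = 89.6/8.1 ≈ 11.0617

h = 11.06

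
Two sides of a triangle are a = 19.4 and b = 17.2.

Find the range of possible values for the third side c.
Triangle inequality: |a − b| < c < a + b
|a − b| = |19.4 − 17.2| = 2.2
a + b = 19.4 + 17.2 = 36.6

2.2 < c < 36.6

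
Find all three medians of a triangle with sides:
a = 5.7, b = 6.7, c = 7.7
Median formula: m_a = ½√(2b² + 2c² − a²) (and cyclically). a² = 32.49, b² = 44.89, c² = 59.29.
m_a = ½√(2·44.89 + 2·59.29 − 32.49) = ½√175.87 ≈ ½·13.2616 ≈ 6.6308
m_b = ½√(2·32.49 + 2·59.29 − 44.89) = ½√138.67 ≈ ½·11.7758 ≈ 5.88791
m_c = ½√(2·32.49 + 2·44.89 − 59.29) = ½√95.47 ≈ ½·9.77088 ≈ 4.88544

m_a = 6.631, m_b = 5.888, m_c = 4.885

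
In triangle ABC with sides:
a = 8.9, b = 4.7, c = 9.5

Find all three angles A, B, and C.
Law of cosines for each angle (a² = 79.21, b² = 22.09, c² = 90.25):
cos(A) = (b² + c² − a²)/(2bc) = (22.09 + 90.25 − 79.21)/(2·4.7·9.5) = 33.13/89.3 ≈ 0.370997  ⇒  A ≈ 68.2229°
cos(B) = (a² + c² − b²)/(2ac) = (79.21 + 90.25 − 22.09)/(2·8.9·9.5) = 147.37/169.1 ≈ 0.871496  ⇒  B ≈ 29.367°
cos(C) = (a² + b² − c²)/(2ab) = (79.21 + 22.09 − 90.25)/(2·8.9·4.7) = 11.05/83.66 ≈ 0.132082  ⇒  C ≈ 82.4101°
Check: A + B + C ≈ 180°

A = 68.22°, B = 29.37°, C = 82.41°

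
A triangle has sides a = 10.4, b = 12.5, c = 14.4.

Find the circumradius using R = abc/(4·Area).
First find the area with Heron's formula.
s = (10.4 + 12.5 + 14.4)/2 = 18.65
Area = √(s(s−a)(s−b)(s−c)) = √(18.65·8.25·6.15·4.25) ≈ √4021.58 ≈ 63.4159
abc = 10.4·12.5·14.4 = 1872
R = abc/(4·Area) ≈ 1872/(4·63.4159) = 1872/253.664 ≈ 7.37985

R = 7.38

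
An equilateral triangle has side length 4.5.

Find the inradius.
r = Area/s with s the semi-perimeter.
Area = (√3/4)·4.5² = (√3/4)·20.25 ≈ 0.433013·20.25 ≈ 8.76851
s = 3·4.5/2 = 6.75
r ≈ 8.76851/6.75 ≈ 1.29904
(Equivalently r = side/(2√3) = 4.5/3.4641 ≈ 1.29904.)

r = 1.299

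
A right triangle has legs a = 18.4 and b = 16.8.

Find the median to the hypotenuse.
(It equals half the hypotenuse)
Hypotenuse c = √(a² + b²) = √(338.56 + 282.24) = √620.8 ≈ 24.9159
Median to hypotenuse = c/2 ≈ 24.9159/2 ≈ 12.4579

Median = 12.46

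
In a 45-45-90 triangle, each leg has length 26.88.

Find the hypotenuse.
In a 45-45-90 triangle the sides are in ratio 1 : 1 : √2, so hypotenuse = leg·√2.
Hypotenuse = 26.88·√2 ≈ 26.88·1.41421 ≈ 38.0141

Hypotenuse = 26.88√2 = 38.01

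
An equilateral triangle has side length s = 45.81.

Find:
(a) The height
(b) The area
(a) The height splits the triangle into two 30-60-90 halves: h = s·√3/2 = 45.81·1.73205/2 ≈ 79.3452/2 ≈ 39.6726
(b) Area = (√3/4)·s² = (√3/4)·45.81² = (√3/4)·2098.5561 ≈ 0.433013·2098.5561 ≈ 908.701

Height = 39.67, Area = 908.7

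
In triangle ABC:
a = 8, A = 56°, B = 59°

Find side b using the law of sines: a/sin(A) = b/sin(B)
a/sin(A) = b/sin(B)  ⇒  b = a·sin(B)/sin(A) = 8·sin(59°)/sin(56°)
sin(59°) ≈ 0.857167, sin(56°) ≈ 0.829038
b ≈ 8·0.857167/0.829038 ≈ 6.85734/0.829038 ≈ 8.27144

b = 8.271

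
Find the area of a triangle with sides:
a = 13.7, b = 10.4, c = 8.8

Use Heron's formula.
s = (13.7 + 10.4 + 8.8)/2 = 32.9/2 = 16.45
s − a = 2.75, s − b = 6.05, s − c = 7.65
s(s−a)(s−b)(s−c) = 16.45·2.75·6.05·7.65 ≈ 2093.7
Area = √2093.7 ≈ 45.757

Area = 45.76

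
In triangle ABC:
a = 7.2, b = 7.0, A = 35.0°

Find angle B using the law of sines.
a/sin(A) = b/sin(B)  ⇒  sin(B) = b·sin(A)/a = 7.0·sin(35.0°)/7.2
sin(35.0°) ≈ 0.573576
sin(B) ≈ 7.0·0.573576/7.2 ≈ 4.01504/7.2 ≈ 0.557644
B = arcsin(0.557644) ≈ 33.893°
(Since b ≤ a we need B ≤ A, so the obtuse alternative 180° − 33.893° ≈ 146.107° is rejected.)

B = 33.89°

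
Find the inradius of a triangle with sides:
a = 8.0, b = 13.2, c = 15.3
r = Area/s where s is the semi-perimeter.
s = (8.0 + 13.2 + 15.3)/2 = 36.5/2 = 18.25
Area = √(s(s−a)(s−b)(s−c)) = √(18.25·10.25·5.05·2.95) ≈ √2786.76 ≈ 52.7898
r ≈ 52.7898/18.25 ≈ 2.89259

r = 2.893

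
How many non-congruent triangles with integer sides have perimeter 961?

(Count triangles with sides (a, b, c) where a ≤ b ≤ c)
Let a ≤ b ≤ c with a + b + c = 961. The only binding inequality is a + b > c, i.e. 961 − c > c, so c < 961/2; and c ≥ 961/3 since c is the largest side.
So 321 ≤ c ≤ 480. For each c, b runs from ⌈(961 − c)/2⌉ up to c (then a = 961 − b − c satisfies 1 ≤ a ≤ b automatically), giving c − ⌈(961 − c)/2⌉ + 1 choices.
Summing over c: 2 + 3 + 5 + 6 + … + 239 + 240  (160 terms, c = 321, …, 480) = 19360
Check (closed form: nearest integer to p²/48 for even p, (p+3)²/48 for odd p): (961+3)²/48 = 964²/48 = 929296/48 ≈ 19360.33 → 19360

19360 triangles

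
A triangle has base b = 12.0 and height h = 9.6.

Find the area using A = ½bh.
A = ½·b·h = ½·12.0·9.6 = ½·115.2 = 57.6

Area = 57.6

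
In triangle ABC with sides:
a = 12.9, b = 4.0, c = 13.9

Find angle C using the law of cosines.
c² = a² + b² − 2ab·cos(C)  ⇒  cos(C) = (a² + b² − c²)/(2ab)
cos(C) = (12.9² + 4.0² − 13.9²)/(2·12.9·4.0) = (166.41 + 16 − 193.21)/103.2 = -10.8/103.2 ≈ -0.104651
C = arccos(-0.104651) ≈ 96.0071°

C = 96.01°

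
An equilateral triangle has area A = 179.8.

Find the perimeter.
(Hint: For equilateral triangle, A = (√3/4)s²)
A = (√3/4)s²  ⇒  s² = 4A/√3 = 4·179.8/√3 = 719.2/1.73205 ≈ 415.23
s ≈ √415.23 ≈ 20.3772
Perimeter = 3s ≈ 3·20.3772 ≈ 61.1316

Perimeter = 61.13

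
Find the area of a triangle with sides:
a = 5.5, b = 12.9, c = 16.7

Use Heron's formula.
s = (5.5 + 12.9 + 16.7)/2 = 35.1/2 = 17.55
s − a = 12.05, s − b = 4.65, s − c = 0.85
s(s−a)(s−b)(s−c) = 17.55·12.05·4.65·0.85 ≈ 835.865
Area = √835.865 ≈ 28.9113

Area = 28.91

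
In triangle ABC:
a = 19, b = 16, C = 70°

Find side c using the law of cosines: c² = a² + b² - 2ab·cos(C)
c² = 19² + 16² − 2·19·16·cos(70°)
cos(70°) ≈ 0.34202
c² ≈ 361 + 256 − 608·(0.34202) ≈ 617 − 207.948 ≈ 409.052
c ≈ √409.052 ≈ 20.225

c = 20.23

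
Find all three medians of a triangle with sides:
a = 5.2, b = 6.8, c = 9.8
Median formula: m_a = ½√(2b² + 2c² − a²) (and cyclically). a² = 27.04, b² = 46.24, c² = 96.04.
m_a = ½√(2·46.24 + 2·96.04 − 27.04) = ½√257.52 ≈ ½·16.0474 ≈ 8.02371
m_b = ½√(2·27.04 + 2·96.04 − 46.24) = ½√199.92 ≈ ½·14.1393 ≈ 7.06965
m_c = ½√(2·27.04 + 2·46.24 − 96.04) = ½√50.52 ≈ ½·7.10774 ≈ 3.55387

m_a = 8.024, m_b = 7.07, m_c = 3.554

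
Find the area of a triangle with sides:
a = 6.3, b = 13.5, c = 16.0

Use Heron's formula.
s = (6.3 + 13.5 + 16.0)/2 = 35.8/2 = 17.9
s − a = 11.6, s − b = 4.4, s − c = 1.9
s(s−a)(s−b)(s−c) = 17.9·11.6·4.4·1.9 ≈ 1735.87
Area = √1735.87 ≈ 41.6638

Area = 41.66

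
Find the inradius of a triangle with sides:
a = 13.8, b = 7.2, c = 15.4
r = Area/s where s is the semi-perimeter.
s = (13.8 + 7.2 + 15.4)/2 = 36.4/2 = 18.2
Area = √(s(s−a)(s−b)(s−c)) = √(18.2·4.4·11·2.8) ≈ √2466.46 ≈ 49.6635
r ≈ 49.6635/18.2 ≈ 2.72876

r = 2.729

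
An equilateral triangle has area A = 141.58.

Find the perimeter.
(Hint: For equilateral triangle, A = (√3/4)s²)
A = (√3/4)s²  ⇒  s² = 4A/√3 = 4·141.58/√3 = 566.32/1.73205 ≈ 326.965
s ≈ √326.965 ≈ 18.0822
Perimeter = 3s ≈ 3·18.0822 ≈ 54.2465

Perimeter = 54.25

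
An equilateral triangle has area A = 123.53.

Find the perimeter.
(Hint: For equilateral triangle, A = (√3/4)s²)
A = (√3/4)s²  ⇒  s² = 4A/√3 = 4·123.53/√3 = 494.12/1.73205 ≈ 285.28
s ≈ √285.28 ≈ 16.8902
Perimeter = 3s ≈ 3·16.8902 ≈ 50.6707

Perimeter = 50.67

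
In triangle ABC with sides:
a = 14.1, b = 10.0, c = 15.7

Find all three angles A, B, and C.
Law of cosines for each angle (a² = 198.81, b² = 100, c² = 246.49):
cos(A) = (b² + c² − a²)/(2bc) = (100 + 246.49 − 198.81)/(2·10.0·15.7) = 147.68/314 ≈ 0.470318  ⇒  A ≈ 61.945°
cos(B) = (a² + c² − b²)/(2ac) = (198.81 + 246.49 − 100)/(2·14.1·15.7) = 345.3/442.74 ≈ 0.779916  ⇒  B ≈ 38.7471°
cos(C) = (a² + b² − c²)/(2ab) = (198.81 + 100 − 246.49)/(2·14.1·10.0) = 52.32/282 ≈ 0.185532  ⇒  C ≈ 79.3079°
Check: A + B + C ≈ 180°

A = 61.95°, B = 38.75°, C = 79.31°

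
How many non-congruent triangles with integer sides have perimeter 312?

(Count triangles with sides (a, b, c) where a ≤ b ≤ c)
Let a ≤ b ≤ c with a + b + c = 312. The only binding inequality is a + b > c, i.e. 312 − c > c, so c < 312/2; and c ≥ 312/3 since c is the largest side.
So 104 ≤ c ≤ 155. For each c, b runs from ⌈(312 − c)/2⌉ up to c (then a = 312 − b − c satisfies 1 ≤ a ≤ b automatically), giving c − ⌈(312 − c)/2⌉ + 1 choices.
Summing over c: 1 + 2 + 4 + 5 + … + 76 + 77  (52 terms, c = 104, …, 155) = 2028
Check (closed form: nearest integer to p²/48 for even p, (p+3)²/48 for odd p): 312²/48 = 97344/48 ≈ 2028.00 → 2028

2028 triangles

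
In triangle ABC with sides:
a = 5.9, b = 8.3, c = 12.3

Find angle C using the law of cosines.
c² = a² + b² − 2ab·cos(C)  ⇒  cos(C) = (a² + b² − c²)/(2ab)
cos(C) = (5.9² + 8.3² − 12.3²)/(2·5.9·8.3) = (34.81 + 68.89 − 151.29)/97.94 = -47.59/97.94 ≈ -0.48591
C = arccos(-0.48591) ≈ 119.072°

C = 119.1°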